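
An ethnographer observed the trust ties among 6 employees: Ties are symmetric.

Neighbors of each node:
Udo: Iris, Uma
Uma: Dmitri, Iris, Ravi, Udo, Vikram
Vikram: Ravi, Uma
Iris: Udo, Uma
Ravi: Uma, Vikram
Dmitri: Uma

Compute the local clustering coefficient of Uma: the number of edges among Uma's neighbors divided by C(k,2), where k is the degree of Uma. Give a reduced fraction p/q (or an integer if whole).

1/5

Uma's neighbors: Dmitri, Iris, Ravi, Udo, and Vikram (k = 5).
Possible neighbor pairs: C(5,2) = 10. Edges among them: Iris–Udo, Ravi–Vikram → e = 2.
Clustering(Uma) = 2/10 = 1/5.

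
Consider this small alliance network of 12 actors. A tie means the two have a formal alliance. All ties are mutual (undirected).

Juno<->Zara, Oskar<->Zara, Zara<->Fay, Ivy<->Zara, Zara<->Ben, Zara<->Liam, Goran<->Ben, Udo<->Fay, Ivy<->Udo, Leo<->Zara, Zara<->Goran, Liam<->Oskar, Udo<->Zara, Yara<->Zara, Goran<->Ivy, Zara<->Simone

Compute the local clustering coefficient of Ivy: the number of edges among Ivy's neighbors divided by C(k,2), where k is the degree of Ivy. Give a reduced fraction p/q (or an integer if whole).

2/3

Ivy's neighbors: Goran, Udo, and Zara (k = 3).
Possible neighbor pairs: C(3,2) = 3. Edges among them: Goran–Zara, Udo–Zara → e = 2.
Clustering(Ivy) = 2/3.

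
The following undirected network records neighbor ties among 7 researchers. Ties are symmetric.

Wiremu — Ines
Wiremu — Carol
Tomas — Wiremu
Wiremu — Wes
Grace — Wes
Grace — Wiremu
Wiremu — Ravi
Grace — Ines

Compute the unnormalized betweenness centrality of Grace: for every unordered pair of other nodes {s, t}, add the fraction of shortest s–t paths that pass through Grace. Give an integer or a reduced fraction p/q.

1/2

Pairs whose geodesics pass through Grace — Ines–Wes: 1/2.
All other pairs contribute 0.
Summing the contributions gives betweenness(Grace) = 1/2.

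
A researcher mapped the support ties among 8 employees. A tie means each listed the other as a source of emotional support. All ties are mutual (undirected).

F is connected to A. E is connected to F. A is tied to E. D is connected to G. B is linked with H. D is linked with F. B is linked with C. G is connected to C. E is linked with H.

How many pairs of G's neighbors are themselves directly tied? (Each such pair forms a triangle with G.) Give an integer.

0

G's neighbors are C and D, but none of them are tied to each other, so no triangle contains G.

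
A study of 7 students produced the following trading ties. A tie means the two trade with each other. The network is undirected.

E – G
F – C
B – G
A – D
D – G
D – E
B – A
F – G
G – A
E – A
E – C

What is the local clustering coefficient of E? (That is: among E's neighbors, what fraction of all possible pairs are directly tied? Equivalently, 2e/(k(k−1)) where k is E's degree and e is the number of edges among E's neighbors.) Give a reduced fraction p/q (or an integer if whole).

1/2

E's neighbors: A, C, D, and G (k = 4).
Possible neighbor pairs: C(4,2) = 6. Edges among them: A–D, A–G, D–G → e = 3.
Clustering(E) = 3/6 = 1/2.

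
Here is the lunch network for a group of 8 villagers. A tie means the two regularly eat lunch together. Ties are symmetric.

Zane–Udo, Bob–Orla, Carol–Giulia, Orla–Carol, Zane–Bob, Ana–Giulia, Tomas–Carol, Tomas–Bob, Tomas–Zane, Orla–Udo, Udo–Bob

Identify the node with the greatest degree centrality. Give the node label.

Bob

Degrees — Ana:1, Bob:4, Carol:3, Giulia:2, Orla:3, Tomas:3, Udo:3, Zane:3.
The maximum is 4, attained only by Bob.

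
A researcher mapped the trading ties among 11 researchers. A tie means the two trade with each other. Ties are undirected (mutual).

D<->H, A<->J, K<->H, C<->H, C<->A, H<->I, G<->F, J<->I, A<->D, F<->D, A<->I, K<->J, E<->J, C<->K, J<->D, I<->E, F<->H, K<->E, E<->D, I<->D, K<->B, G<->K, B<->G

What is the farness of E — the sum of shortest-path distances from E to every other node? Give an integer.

16

Distances from E: A:2, B:2, C:2, D:1, F:2, G:2, H:2, I:1, J:1, K:1.
Sum = 2 + 2 + 2 + 1 + 2 + 2 + 2 + 1 + 1 + 1 = 16.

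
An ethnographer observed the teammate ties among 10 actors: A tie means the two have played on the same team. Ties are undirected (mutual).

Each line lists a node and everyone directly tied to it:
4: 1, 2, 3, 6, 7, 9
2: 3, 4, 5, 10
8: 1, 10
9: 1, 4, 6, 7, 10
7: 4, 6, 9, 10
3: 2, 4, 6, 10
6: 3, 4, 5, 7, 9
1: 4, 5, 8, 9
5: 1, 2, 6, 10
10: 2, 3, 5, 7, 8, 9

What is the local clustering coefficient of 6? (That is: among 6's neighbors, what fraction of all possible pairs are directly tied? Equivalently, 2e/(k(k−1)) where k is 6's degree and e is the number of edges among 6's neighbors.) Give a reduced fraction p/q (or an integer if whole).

2/5

6's neighbors: 3, 4, 5, 7, and 9 (k = 5).
Possible neighbor pairs: C(5,2) = 10. Edges among them: 3–4, 4–7, 4–9, 7–9 → e = 4.
Clustering(6) = 4/10 = 2/5.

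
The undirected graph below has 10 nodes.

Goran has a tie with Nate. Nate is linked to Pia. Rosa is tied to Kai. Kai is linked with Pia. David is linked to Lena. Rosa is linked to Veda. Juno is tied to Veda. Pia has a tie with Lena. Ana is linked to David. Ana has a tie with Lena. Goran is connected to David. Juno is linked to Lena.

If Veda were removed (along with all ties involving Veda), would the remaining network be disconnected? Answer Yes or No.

No

Even without Veda, every remaining node can still reach every other (the residual graph is connected), so Veda is not a cut vertex.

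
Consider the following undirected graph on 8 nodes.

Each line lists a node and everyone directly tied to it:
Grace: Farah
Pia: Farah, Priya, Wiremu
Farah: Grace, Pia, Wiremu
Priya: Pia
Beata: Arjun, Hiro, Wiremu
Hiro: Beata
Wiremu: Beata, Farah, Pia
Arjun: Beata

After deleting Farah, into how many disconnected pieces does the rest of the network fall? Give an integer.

Without Farah, the remaining ties split the others into: {Arjun, Beata, Hiro, Pia, Priya, Wiremu}; {Grace}.
That's 2 separate components.

2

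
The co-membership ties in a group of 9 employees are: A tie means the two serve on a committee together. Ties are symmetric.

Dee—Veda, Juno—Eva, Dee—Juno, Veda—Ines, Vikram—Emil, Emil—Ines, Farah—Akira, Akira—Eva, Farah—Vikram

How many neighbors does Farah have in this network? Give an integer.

Farah is directly tied to Akira and Vikram. That is 2 neighbors, so the degree of Farah is 2.

2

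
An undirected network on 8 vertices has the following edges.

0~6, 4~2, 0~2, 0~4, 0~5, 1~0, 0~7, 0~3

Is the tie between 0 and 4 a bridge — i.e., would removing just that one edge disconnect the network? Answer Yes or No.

Even without that edge, 0 still reaches 4 via 0 – 2 – 4, so the network stays connected. Not a bridge.

No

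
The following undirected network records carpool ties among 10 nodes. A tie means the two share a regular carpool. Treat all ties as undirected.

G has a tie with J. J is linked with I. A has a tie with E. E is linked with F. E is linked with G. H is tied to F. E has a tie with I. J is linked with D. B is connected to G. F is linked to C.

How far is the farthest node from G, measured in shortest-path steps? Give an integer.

3

Distances from G: A:2, B:1, C:3, D:2, E:1, F:2, H:3, I:2, J:1.
The largest is 3 (to C and H), so the eccentricity of G is 3.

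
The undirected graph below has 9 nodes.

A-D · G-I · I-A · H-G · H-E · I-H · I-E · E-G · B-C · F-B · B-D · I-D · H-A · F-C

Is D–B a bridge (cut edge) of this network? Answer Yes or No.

Yes

Without the D–B edge there is no alternate route between D and B, so the network disconnects. It is a bridge.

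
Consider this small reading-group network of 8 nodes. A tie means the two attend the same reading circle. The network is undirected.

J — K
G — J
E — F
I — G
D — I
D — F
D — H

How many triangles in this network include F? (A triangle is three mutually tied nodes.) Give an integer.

F's neighbors are D and E, but none of them are tied to each other, so no triangle contains F.

0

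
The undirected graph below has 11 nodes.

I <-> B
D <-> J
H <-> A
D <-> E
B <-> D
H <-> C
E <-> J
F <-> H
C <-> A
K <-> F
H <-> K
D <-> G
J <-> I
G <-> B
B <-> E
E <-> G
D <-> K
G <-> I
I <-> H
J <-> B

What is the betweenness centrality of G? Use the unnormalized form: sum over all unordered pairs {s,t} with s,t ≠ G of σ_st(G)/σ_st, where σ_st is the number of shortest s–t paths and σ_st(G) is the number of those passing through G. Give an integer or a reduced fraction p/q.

Pairs whose geodesics pass through G — H–E: 1/4; A–E: 1/4; C–E: 1/4; I–E: 1/3; I–D: 1/3.
All other pairs contribute 0.
Summing the contributions gives betweenness(G) = 17/12.

17/12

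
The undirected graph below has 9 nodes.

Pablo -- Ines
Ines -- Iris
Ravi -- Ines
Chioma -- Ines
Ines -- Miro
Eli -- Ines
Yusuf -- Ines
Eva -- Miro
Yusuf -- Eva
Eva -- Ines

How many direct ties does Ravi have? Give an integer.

Ravi is directly tied to Ines. That is 1 neighbor, so the degree of Ravi is 1.

1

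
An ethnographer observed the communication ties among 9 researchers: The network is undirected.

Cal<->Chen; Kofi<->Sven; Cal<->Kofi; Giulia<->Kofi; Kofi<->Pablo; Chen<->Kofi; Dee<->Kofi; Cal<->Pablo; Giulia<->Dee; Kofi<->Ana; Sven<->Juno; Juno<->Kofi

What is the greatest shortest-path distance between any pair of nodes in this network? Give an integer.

Eccentricity of each node (its greatest distance to any other): Ana:2, Cal:2, Chen:2, Dee:2, Giulia:2, Juno:2, Kofi:1, Pablo:2, Sven:2.
The maximum eccentricity is 2, realized for instance by the pair Chen–Giulia via Chen – Kofi – Giulia. So the diameter is 2.

2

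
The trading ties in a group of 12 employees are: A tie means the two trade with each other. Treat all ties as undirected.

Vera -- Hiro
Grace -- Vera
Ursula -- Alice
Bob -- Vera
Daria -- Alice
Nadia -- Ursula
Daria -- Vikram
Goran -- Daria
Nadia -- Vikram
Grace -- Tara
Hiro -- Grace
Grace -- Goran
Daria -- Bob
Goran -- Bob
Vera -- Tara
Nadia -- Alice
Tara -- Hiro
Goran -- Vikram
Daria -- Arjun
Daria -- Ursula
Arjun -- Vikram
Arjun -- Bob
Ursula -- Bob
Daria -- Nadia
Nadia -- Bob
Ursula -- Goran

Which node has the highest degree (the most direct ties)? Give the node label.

Daria

Degrees — Alice:3, Arjun:3, Bob:6, Daria:7, Goran:5, Grace:4, Hiro:3, Nadia:5, Tara:3, Ursula:5, Vera:4, Vikram:4.
The maximum is 7, attained only by Daria.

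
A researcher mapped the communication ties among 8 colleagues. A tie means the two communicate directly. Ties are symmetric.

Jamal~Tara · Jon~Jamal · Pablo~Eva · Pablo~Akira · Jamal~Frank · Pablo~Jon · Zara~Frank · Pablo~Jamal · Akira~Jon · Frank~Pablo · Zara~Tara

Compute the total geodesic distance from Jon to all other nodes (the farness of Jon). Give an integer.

12

Distances from Jon: Akira:1, Eva:2, Frank:2, Jamal:1, Pablo:1, Tara:2, Zara:3.
Sum = 1 + 2 + 2 + 1 + 1 + 2 + 3 = 12.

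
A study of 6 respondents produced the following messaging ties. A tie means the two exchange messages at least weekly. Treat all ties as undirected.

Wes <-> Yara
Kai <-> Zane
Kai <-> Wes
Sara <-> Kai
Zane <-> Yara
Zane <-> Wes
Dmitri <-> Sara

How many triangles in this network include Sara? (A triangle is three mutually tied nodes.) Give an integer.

0

Sara's neighbors are Dmitri and Kai, but none of them are tied to each other, so no triangle contains Sara.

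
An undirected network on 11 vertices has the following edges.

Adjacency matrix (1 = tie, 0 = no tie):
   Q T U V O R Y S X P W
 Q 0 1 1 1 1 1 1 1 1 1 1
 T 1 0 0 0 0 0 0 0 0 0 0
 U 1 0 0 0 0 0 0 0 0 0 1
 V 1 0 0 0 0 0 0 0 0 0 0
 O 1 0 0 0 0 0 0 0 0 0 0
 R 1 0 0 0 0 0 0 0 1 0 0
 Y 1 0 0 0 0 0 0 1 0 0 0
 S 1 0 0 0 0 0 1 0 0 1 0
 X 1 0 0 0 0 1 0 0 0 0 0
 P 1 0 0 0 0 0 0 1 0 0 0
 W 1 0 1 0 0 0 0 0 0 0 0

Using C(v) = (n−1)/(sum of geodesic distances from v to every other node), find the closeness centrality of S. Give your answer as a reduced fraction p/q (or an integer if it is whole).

10/17

Distances from S: O:2, P:1, Q:1, R:2, T:2, U:2, V:2, W:2, X:2, Y:1. Sum = 17.
n = 11, so closeness = 10/17.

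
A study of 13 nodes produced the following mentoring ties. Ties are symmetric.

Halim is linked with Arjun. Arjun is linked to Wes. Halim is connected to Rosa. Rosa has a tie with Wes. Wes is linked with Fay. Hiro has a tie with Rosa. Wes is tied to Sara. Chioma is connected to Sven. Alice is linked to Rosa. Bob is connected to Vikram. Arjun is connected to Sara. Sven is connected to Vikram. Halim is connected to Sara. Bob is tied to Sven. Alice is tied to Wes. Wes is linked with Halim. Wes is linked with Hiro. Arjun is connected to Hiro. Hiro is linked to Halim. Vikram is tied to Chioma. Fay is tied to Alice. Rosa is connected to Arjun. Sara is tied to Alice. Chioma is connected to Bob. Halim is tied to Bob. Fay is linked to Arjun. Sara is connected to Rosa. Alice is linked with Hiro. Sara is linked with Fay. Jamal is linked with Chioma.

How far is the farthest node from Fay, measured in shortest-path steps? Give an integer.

5

Distances from Fay: Alice:1, Arjun:1, Bob:3, Chioma:4, Halim:2, Hiro:2, Jamal:5, Rosa:2, Sara:1, Sven:4, Vikram:4, Wes:1.
The largest is 5 (to Jamal), so the eccentricity of Fay is 5.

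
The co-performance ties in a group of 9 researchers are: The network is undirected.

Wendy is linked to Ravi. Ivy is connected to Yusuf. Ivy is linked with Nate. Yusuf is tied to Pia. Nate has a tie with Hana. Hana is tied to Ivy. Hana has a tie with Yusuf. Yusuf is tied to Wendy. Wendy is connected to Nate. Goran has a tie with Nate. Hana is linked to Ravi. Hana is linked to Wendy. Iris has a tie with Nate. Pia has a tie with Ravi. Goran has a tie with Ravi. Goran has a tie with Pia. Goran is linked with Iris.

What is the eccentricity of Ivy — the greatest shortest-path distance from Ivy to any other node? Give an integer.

Distances from Ivy: Goran:2, Hana:1, Iris:2, Nate:1, Pia:2, Ravi:2, Wendy:2, Yusuf:1.
The largest is 2 (to Iris, Goran, Wendy, Ravi, and Pia), so the eccentricity of Ivy is 2.

2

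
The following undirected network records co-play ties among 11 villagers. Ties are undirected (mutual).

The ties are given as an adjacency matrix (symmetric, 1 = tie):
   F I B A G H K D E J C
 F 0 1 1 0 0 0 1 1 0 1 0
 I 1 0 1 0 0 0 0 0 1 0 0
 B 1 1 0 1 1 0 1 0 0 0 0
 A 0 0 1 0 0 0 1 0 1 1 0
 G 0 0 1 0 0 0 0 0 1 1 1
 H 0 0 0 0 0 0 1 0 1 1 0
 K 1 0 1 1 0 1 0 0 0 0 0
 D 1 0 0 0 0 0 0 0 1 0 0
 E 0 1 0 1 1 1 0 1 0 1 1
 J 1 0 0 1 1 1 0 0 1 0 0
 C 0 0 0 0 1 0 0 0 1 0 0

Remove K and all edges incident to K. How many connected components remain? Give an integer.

1

K's neighbors (A, B, F, and H) remain reachable from one another through other ties, so the rest of the network stays in one piece.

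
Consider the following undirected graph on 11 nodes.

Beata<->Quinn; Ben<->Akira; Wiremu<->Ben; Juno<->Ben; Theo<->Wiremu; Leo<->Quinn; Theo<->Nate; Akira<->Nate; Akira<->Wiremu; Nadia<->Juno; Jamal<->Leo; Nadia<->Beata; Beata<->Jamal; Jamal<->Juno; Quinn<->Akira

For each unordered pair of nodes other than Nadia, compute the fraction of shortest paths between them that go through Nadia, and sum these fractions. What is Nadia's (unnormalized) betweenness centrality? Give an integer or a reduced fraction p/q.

13/12

Pairs whose geodesics pass through Nadia — Beata–Juno: 1/2; Beata–Ben: 1/3; Juno–Quinn: 1/4.
All other pairs contribute 0.
Summing the contributions gives betweenness(Nadia) = 13/12.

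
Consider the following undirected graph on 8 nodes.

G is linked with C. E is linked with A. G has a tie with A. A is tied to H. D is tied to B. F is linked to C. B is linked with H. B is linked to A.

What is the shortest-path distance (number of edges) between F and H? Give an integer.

4

One shortest route is F – C – G – A – H, which uses 4 edges, and at distance 3 from F we only reach {A}, which does not include H. So d(F,H) = 4.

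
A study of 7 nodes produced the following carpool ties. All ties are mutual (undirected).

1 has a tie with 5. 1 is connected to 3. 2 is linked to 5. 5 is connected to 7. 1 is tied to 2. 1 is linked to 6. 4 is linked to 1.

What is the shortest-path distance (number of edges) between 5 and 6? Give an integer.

2

One shortest route is 5 – 1 – 6, which uses 2 edges, and 5 and 6 are not directly tied, so nothing shorter exists. So d(5,6) = 2.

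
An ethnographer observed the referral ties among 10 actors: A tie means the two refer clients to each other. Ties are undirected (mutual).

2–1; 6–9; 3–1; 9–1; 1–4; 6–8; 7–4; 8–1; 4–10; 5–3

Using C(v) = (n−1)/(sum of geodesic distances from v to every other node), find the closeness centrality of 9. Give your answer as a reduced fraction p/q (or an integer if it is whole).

9/19

Distances from 9: 1:1, 2:2, 3:2, 4:2, 5:3, 6:1, 7:3, 8:2, 10:3. Sum = 19.
n = 10, so closeness = 9/19.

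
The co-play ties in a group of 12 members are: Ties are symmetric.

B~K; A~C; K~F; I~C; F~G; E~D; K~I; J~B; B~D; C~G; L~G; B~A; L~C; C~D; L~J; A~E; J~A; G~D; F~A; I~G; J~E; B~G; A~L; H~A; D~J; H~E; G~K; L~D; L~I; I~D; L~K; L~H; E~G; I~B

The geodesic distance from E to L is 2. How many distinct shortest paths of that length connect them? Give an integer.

The shortest distance is 2. The length-2 paths are: E–G–L; E–A–L; E–J–L; E–H–L; E–D–L.
That gives 5 distinct shortest paths.

5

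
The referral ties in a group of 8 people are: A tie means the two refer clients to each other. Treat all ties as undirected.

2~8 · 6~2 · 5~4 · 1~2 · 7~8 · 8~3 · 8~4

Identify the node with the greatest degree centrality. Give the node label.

Degrees — 1:1, 2:3, 3:1, 4:2, 5:1, 6:1, 7:1, 8:4.
The maximum is 4, attained only by 8.

8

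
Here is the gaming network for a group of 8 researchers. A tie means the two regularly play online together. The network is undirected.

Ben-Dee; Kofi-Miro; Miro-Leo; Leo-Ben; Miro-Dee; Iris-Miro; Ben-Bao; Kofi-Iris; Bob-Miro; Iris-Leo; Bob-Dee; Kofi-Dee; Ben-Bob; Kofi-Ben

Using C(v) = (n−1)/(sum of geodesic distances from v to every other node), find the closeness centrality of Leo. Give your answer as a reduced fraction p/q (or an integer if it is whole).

Distances from Leo: Bao:2, Ben:1, Bob:2, Dee:2, Iris:1, Kofi:2, Miro:1. Sum = 11.
n = 8, so closeness = 7/11.

7/11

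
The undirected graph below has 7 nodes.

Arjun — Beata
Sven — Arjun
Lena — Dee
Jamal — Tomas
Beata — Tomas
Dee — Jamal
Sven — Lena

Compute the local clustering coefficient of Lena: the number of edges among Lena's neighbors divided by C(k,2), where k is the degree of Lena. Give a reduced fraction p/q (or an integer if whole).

0

Lena's neighbors: Dee and Sven (k = 2).
Possible neighbor pairs: C(2,2) = 1. Edges among them: none → e = 0.
Clustering(Lena) = 0/1.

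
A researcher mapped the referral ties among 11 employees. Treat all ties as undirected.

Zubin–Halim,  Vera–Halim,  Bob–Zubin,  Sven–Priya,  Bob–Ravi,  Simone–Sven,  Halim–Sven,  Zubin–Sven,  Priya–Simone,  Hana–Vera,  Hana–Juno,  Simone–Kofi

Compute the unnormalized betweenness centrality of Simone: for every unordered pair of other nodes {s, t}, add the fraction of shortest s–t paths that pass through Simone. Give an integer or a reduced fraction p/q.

9

Pairs whose geodesics pass through Simone — Zubin–Kofi: 1; Hana–Kofi: 1; Ravi–Kofi: 1; Juno–Kofi: 1; Kofi–Vera: 1; Kofi–Sven: 1; Kofi–Bob: 1; Kofi–Priya: 1; Kofi–Halim: 1.
All other pairs contribute 0.
Summing the contributions gives betweenness(Simone) = 9.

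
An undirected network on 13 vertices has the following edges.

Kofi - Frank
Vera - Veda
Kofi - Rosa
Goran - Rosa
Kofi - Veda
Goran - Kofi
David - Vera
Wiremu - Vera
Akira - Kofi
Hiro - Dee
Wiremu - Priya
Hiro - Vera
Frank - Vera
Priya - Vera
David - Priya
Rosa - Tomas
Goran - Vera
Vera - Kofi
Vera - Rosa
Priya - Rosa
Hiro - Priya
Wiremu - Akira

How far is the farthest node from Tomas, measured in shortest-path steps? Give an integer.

4

Distances from Tomas: Akira:3, David:3, Dee:4, Frank:3, Goran:2, Hiro:3, Kofi:2, Priya:2, Rosa:1, Veda:3, Vera:2, Wiremu:3.
The largest is 4 (to Dee), so the eccentricity of Tomas is 4.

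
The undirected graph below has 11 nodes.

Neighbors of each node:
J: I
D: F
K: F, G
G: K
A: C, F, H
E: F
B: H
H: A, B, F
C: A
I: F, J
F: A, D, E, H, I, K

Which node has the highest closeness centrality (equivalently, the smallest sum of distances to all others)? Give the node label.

Farness (sum of distances to all others) for each node — A:19, B:28, C:28, D:23, E:23, F:14, G:30, H:19, I:21, J:30, K:21.
The smallest farness is 14, for F, so F has the highest closeness.

F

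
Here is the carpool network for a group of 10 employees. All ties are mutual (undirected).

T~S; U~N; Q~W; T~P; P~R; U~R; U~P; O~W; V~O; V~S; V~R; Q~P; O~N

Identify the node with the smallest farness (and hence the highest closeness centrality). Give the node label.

Farness (sum of distances to all others) for each node — N:19, O:17, P:15, Q:19, R:16, S:20, T:19, U:17, V:16, W:20.
The smallest farness is 15, for P, so P has the highest closeness.

P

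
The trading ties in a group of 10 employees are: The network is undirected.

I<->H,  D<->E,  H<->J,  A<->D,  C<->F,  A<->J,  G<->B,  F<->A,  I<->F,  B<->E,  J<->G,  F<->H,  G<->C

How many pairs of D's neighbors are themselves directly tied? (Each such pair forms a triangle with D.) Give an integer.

D's neighbors are A and E, but none of them are tied to each other, so no triangle contains D.

0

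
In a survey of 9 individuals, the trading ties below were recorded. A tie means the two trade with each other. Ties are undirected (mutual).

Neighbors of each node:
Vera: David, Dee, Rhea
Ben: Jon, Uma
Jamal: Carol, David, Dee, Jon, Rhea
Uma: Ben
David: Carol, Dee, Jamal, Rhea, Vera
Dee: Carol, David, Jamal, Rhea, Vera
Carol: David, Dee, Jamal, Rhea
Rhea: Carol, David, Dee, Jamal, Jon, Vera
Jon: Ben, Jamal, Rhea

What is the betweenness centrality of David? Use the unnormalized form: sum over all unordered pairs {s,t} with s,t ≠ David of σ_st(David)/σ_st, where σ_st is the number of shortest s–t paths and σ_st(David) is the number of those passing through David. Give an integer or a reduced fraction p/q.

Pairs whose geodesics pass through David — Vera–Carol: 1/3; Vera–Jamal: 1/3.
All other pairs contribute 0.
Summing the contributions gives betweenness(David) = 2/3.

2/3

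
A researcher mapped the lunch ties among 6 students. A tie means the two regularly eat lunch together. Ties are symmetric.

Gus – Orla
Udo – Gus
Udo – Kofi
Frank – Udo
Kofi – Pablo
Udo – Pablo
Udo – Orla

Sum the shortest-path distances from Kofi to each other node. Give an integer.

8

Distances from Kofi: Frank:2, Gus:2, Orla:2, Pablo:1, Udo:1.
Sum = 2 + 2 + 2 + 1 + 1 = 8.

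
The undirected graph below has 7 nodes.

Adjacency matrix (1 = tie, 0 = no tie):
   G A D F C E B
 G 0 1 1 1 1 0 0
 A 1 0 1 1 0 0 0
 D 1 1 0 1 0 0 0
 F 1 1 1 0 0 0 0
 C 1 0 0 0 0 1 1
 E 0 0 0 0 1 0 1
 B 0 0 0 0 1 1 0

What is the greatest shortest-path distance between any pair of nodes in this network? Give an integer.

Eccentricity of each node (its greatest distance to any other): A:3, B:3, C:2, D:3, E:3, F:3, G:2.
The maximum eccentricity is 3, realized for instance by the pair A–E via A – G – C – E. So the diameter is 3.

3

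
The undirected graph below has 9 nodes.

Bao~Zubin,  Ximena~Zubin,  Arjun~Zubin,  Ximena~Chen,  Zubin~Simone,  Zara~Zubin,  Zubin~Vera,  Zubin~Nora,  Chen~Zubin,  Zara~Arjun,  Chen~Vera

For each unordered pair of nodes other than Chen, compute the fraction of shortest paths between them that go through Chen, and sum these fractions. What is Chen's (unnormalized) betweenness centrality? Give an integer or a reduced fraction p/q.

Pairs whose geodesics pass through Chen — Ximena–Vera: 1/2.
All other pairs contribute 0.
Summing the contributions gives betweenness(Chen) = 1/2.

1/2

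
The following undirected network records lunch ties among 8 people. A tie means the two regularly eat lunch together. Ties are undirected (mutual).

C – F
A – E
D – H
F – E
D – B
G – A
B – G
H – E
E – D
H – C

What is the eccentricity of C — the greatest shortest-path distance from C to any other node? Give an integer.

Distances from C: A:3, B:3, D:2, E:2, F:1, G:4, H:1.
The largest is 4 (to G), so the eccentricity of C is 4.

4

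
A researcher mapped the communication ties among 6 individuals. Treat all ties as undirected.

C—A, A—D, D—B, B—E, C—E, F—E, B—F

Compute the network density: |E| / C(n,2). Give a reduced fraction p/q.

7/15

There are 7 edges and 6 nodes, so the maximum possible is C(6,2) = 15.
Density = 7/15.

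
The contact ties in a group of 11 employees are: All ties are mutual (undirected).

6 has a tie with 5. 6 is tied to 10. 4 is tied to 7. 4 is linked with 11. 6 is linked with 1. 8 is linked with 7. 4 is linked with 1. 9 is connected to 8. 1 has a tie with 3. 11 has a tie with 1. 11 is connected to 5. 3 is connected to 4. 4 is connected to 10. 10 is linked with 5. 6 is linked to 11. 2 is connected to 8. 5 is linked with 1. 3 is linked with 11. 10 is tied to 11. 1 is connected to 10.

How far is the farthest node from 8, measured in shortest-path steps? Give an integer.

Distances from 8: 1:3, 2:1, 3:3, 4:2, 5:4, 6:4, 7:1, 9:1, 10:3, 11:3.
The largest is 4 (to 6 and 5), so the eccentricity of 8 is 4.

4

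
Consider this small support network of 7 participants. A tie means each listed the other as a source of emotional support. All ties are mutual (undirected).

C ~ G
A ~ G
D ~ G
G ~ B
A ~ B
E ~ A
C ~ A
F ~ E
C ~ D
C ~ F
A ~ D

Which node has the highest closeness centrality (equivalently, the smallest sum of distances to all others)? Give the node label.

Farness (sum of distances to all others) for each node — A:7, B:11, C:8, D:9, E:10, F:11, G:8.
The smallest farness is 7, for A, so A has the highest closeness.

A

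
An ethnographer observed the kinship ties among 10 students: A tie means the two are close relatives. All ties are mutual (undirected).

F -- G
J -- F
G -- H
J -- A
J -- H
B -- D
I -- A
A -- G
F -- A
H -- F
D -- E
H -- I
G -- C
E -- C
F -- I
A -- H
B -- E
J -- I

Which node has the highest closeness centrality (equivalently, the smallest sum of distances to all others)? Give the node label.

Farness (sum of distances to all others) for each node — A:18, B:29, C:18, D:29, E:22, F:18, G:16, H:18, I:23, J:23.
The smallest farness is 16, for G, so G has the highest closeness.

G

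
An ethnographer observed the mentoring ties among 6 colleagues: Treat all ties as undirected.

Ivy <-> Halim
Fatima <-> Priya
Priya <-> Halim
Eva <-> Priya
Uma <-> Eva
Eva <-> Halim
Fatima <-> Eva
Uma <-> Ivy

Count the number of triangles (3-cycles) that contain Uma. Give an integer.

0

Uma's neighbors are Eva and Ivy, but none of them are tied to each other, so no triangle contains Uma.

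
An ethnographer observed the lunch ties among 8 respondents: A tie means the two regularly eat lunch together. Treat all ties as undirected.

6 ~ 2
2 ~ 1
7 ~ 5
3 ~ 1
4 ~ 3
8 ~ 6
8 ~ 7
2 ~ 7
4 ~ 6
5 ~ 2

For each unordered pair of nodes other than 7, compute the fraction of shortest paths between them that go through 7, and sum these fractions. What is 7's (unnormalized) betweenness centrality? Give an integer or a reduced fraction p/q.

Pairs whose geodesics pass through 7 — 5–8: 1; 2–8: 1/2; 1–8: 1/2.
All other pairs contribute 0.
Summing the contributions gives betweenness(7) = 2.

2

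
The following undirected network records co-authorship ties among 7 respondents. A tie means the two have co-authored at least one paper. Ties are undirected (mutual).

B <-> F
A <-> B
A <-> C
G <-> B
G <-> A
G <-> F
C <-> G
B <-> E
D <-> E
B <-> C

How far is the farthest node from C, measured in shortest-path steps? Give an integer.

3

Distances from C: A:1, B:1, D:3, E:2, F:2, G:1.
The largest is 3 (to D), so the eccentricity of C is 3.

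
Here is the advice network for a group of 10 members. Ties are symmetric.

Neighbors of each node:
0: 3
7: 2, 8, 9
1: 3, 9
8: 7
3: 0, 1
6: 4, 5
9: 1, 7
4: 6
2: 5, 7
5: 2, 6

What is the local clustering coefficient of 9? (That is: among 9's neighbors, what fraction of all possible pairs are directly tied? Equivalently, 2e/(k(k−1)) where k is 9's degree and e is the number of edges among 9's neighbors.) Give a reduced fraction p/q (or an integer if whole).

9's neighbors: 1 and 7 (k = 2).
Possible neighbor pairs: C(2,2) = 1. Edges among them: none → e = 0.
Clustering(9) = 0/1.

0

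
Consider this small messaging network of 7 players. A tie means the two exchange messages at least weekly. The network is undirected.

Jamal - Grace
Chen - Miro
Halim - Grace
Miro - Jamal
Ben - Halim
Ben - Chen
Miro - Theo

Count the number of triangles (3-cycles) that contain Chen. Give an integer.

0

Chen's neighbors are Ben and Miro, but none of them are tied to each other, so no triangle contains Chen.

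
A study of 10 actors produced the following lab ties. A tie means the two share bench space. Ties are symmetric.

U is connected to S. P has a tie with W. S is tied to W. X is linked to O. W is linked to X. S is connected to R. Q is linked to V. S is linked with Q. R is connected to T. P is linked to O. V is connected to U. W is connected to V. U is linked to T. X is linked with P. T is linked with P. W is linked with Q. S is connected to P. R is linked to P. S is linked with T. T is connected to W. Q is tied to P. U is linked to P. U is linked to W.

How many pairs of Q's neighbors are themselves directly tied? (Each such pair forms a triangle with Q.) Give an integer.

Q's neighbors: P, S, V, and W.
Neighbor pairs that are themselves tied: Q–P–S; Q–P–W; Q–S–W; Q–V–W. Each forms one triangle with Q, for 4 in total.

4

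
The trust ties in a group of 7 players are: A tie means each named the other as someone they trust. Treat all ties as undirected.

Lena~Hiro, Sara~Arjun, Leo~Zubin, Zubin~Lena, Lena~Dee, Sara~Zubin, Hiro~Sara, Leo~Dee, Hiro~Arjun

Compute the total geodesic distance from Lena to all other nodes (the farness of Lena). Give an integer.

Distances from Lena: Arjun:2, Dee:1, Hiro:1, Leo:2, Sara:2, Zubin:1.
Sum = 2 + 1 + 1 + 2 + 2 + 1 = 9.

9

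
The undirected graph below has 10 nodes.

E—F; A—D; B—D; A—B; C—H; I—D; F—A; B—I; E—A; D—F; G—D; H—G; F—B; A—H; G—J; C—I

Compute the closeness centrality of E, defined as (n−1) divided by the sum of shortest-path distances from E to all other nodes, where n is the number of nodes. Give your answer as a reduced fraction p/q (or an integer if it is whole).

3/7

Distances from E: A:1, B:2, C:3, D:2, F:1, G:3, H:2, I:3, J:4. Sum = 21.
n = 10, so closeness = 9/21 = 3/7.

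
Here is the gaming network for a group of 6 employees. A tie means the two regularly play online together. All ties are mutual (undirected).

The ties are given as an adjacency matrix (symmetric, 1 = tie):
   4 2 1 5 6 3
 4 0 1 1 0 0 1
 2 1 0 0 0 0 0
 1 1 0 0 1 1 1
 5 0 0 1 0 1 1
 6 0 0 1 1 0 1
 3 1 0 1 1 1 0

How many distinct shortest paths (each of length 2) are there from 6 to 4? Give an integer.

2

The shortest distance is 2. The length-2 paths are: 6–1–4; 6–3–4.
That gives 2 distinct shortest paths.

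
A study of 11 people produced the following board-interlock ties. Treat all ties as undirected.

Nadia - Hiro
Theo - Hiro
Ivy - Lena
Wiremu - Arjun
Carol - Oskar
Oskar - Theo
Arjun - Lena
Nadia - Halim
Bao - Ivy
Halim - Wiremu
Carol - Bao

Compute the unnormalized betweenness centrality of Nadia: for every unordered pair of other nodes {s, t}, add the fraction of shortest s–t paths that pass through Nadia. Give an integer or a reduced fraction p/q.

Pairs whose geodesics pass through Nadia — Wiremu–Oskar: 1; Wiremu–Theo: 1; Wiremu–Hiro: 1; Arjun–Theo: 1; Arjun–Hiro: 1; Lena–Hiro: 1; Carol–Halim: 1; Oskar–Halim: 1; Theo–Halim: 1; Hiro–Halim: 1.
All other pairs contribute 0.
Summing the contributions gives betweenness(Nadia) = 10.

10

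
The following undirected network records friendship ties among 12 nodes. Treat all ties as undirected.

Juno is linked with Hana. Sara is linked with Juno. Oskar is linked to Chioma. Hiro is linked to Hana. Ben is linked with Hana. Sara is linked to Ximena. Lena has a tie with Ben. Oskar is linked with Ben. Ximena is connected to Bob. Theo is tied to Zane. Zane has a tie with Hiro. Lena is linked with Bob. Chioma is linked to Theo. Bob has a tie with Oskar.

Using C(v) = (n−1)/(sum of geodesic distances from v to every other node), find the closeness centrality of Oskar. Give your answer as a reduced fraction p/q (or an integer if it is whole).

11/23

Distances from Oskar: Ben:1, Bob:1, Chioma:1, Hana:2, Hiro:3, Juno:3, Lena:2, Sara:3, Theo:2, Ximena:2, Zane:3. Sum = 23.
n = 12, so closeness = 11/23.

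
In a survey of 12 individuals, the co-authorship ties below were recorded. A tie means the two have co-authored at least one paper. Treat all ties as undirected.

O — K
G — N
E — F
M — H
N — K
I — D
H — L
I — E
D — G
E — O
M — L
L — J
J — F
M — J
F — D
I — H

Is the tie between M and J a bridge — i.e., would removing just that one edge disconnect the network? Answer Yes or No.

No

Even without that edge, M still reaches J via M – L – J, so the network stays connected. Not a bridge.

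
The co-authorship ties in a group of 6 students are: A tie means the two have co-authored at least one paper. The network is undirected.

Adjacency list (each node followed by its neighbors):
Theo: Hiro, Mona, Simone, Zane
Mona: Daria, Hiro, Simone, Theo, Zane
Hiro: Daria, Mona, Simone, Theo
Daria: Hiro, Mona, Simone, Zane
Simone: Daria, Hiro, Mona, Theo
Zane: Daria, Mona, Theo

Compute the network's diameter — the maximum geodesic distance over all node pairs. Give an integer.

2

Eccentricity of each node (its greatest distance to any other): Daria:2, Hiro:2, Mona:1, Simone:2, Theo:2, Zane:2.
The maximum eccentricity is 2, realized for instance by the pair Hiro–Zane via Hiro – Mona – Zane. So the diameter is 2.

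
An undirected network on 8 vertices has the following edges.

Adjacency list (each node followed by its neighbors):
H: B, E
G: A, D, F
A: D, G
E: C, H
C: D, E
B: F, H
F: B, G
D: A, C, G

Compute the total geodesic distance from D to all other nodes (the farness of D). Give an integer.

13

Distances from D: A:1, B:3, C:1, E:2, F:2, G:1, H:3.
Sum = 1 + 3 + 1 + 2 + 2 + 1 + 3 = 13.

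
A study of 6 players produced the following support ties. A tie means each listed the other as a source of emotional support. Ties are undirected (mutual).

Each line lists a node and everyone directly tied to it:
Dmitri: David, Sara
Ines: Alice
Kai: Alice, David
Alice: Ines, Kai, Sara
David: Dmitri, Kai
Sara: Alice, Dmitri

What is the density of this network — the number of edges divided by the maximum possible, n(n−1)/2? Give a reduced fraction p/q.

There are 6 edges and 6 nodes, so the maximum possible is C(6,2) = 15.
Density = 6/15 = 2/5.

2/5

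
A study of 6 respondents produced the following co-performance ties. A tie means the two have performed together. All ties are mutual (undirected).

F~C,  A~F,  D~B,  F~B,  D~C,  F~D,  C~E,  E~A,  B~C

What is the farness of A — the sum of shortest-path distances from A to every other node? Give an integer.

8

Distances from A: B:2, C:2, D:2, E:1, F:1.
Sum = 2 + 2 + 2 + 1 + 1 = 8.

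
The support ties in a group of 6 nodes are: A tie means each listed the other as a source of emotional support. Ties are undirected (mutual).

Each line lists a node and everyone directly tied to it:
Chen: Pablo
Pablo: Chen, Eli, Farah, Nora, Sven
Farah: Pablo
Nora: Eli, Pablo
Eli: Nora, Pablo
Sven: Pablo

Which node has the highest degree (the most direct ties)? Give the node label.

Degrees — Chen:1, Eli:2, Farah:1, Nora:2, Pablo:5, Sven:1.
The maximum is 5, attained only by Pablo.

Pablo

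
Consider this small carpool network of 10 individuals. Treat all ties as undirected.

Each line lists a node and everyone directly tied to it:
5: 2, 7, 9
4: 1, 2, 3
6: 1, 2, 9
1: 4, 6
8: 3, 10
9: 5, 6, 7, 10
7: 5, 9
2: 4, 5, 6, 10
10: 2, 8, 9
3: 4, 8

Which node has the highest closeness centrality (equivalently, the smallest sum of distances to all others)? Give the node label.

Farness (sum of distances to all others) for each node — 1:20, 2:14, 3:21, 4:17, 5:18, 6:17, 7:21, 8:20, 9:16, 10:16.
The smallest farness is 14, for 2, so 2 has the highest closeness.

2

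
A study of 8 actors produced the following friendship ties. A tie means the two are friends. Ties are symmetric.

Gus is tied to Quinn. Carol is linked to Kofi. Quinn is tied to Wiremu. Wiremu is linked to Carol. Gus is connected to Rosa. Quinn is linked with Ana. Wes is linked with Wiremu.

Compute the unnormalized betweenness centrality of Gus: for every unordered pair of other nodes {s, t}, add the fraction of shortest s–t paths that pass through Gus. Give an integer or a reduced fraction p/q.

Pairs whose geodesics pass through Gus — Ana–Rosa: 1; Rosa–Quinn: 1; Rosa–Wes: 1; Rosa–Kofi: 1; Rosa–Carol: 1; Rosa–Wiremu: 1.
All other pairs contribute 0.
Summing the contributions gives betweenness(Gus) = 6.

6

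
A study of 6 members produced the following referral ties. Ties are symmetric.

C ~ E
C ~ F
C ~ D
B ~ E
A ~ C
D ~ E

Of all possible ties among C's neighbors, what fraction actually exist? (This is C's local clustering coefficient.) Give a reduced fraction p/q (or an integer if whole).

1/6

C's neighbors: A, D, E, and F (k = 4).
Possible neighbor pairs: C(4,2) = 6. Edges among them: D–E → e = 1.
Clustering(C) = 1/6.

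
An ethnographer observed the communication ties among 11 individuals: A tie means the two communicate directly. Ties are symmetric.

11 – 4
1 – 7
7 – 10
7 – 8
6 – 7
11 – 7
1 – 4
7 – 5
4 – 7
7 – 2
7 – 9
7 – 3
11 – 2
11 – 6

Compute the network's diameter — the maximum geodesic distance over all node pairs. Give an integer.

2

Eccentricity of each node (its greatest distance to any other): 1:2, 2:2, 3:2, 4:2, 5:2, 6:2, 7:1, 8:2, 9:2, 10:2, 11:2.
The maximum eccentricity is 2, realized for instance by the pair 4–6 via 4 – 7 – 6. So the diameter is 2.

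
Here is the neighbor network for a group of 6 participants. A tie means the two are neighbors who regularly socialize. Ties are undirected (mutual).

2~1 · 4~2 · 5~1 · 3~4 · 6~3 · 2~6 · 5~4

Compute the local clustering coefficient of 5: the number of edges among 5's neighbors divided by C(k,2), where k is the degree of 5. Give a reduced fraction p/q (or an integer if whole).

5's neighbors: 1 and 4 (k = 2).
Possible neighbor pairs: C(2,2) = 1. Edges among them: none → e = 0.
Clustering(5) = 0/1.

0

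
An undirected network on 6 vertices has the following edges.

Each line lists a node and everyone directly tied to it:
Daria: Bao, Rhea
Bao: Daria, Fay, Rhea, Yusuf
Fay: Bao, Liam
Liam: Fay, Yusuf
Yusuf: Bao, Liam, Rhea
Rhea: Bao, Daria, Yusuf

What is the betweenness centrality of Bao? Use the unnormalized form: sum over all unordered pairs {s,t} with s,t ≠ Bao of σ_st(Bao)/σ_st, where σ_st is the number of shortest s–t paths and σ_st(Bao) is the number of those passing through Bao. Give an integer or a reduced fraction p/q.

Pairs whose geodesics pass through Bao — Daria–Yusuf: 1/2; Daria–Liam: 2/3; Daria–Fay: 1; Rhea–Fay: 1; Yusuf–Fay: 1/2.
All other pairs contribute 0.
Summing the contributions gives betweenness(Bao) = 11/3.

11/3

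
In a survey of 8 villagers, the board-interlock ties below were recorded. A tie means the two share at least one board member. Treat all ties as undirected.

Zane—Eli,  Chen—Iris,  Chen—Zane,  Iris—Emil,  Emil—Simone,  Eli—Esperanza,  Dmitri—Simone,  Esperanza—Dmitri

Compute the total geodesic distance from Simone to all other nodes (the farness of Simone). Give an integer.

Distances from Simone: Chen:3, Dmitri:1, Eli:3, Emil:1, Esperanza:2, Iris:2, Zane:4.
Sum = 3 + 1 + 3 + 1 + 2 + 2 + 4 = 16.

16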